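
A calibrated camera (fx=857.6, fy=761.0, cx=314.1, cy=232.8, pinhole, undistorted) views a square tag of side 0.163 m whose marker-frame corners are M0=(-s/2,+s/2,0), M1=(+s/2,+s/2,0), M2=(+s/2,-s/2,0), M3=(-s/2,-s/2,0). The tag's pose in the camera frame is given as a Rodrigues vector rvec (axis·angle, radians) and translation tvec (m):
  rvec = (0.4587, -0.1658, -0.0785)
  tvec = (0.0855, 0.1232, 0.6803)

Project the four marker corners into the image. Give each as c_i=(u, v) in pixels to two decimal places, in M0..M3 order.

c0=(324.37, 454.28) c1=(512.84, 428.08) c2=(526.79, 280.60) c3=(317.14, 304.43)

Intrinsics K: fx=857.6, fy=761.0, cx=314.1, cy=232.8
Marker side s = 0.163 m; corners in marker frame (Z=0):
  M0 = (-0.0815, +0.0815, 0)
  M1 = (+0.0815, +0.0815, 0)
  M2 = (+0.0815, -0.0815, 0)
  M3 = (-0.0815, -0.0815, 0)
rvec = (0.4587, -0.1658, -0.0785), |rvec| = θ = 0.49402 rad = 28.305°
Rodrigues: sinθ=0.47417, 1−cosθ=0.11957; R = I + sinθ·[k]× + (1−cosθ)·[k]×²:
    [+0.98351 +0.03809 -0.17678]
    [-0.11260 +0.89390 -0.43389]
    [+0.14150 +0.44664 +0.88345]
t = (0.0855, 0.1232, 0.6803) m
M0: Pc = R·M0+t = (+0.00845, +0.20523, +0.70517); u = 857.6·(+0.00845)/0.70517 + 314.1 = 324.3738, v = 761.0·(+0.20523)/0.70517 + 232.8 = 454.2789
M1: Pc = R·M1+t = (+0.16876, +0.18688, +0.72823); u = 857.6·(+0.16876)/0.72823 + 314.1 = 512.8397, v = 761.0·(+0.18688)/0.72823 + 232.8 = 428.0840
M2: Pc = R·M2+t = (+0.16255, +0.04117, +0.65543); u = 857.6·(+0.16255)/0.65543 + 314.1 = 526.7920, v = 761.0·(+0.04117)/0.65543 + 232.8 = 280.6010
M3: Pc = R·M3+t = (+0.00224, +0.05952, +0.63237); u = 857.6·(+0.00224)/0.63237 + 314.1 = 317.1373, v = 761.0·(+0.05952)/0.63237 + 232.8 = 304.4326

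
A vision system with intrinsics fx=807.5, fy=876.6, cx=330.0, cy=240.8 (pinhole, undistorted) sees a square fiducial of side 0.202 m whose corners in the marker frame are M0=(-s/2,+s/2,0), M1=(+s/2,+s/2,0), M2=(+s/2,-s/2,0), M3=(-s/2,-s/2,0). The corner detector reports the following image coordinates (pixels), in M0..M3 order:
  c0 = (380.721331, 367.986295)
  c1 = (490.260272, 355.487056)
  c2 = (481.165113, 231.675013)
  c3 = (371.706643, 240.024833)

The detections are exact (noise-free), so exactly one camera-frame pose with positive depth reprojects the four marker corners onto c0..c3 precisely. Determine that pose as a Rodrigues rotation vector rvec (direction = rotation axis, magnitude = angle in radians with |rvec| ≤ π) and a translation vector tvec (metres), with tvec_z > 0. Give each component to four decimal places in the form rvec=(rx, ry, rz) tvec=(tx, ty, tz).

Intrinsics K: fx=807.5, fy=876.6, cx=330.0, cy=240.8
Marker side s = 0.202 m; corners in marker frame (Z=0):
  M0 = (-0.1010, +0.1010, 0)
  M1 = (+0.1010, +0.1010, 0)
  M2 = (+0.1010, -0.1010, 0)
  M3 = (-0.1010, -0.1010, 0)
Detected image corners:
  c0 = (380.721331, 367.986295) px
  c1 = (490.260272, 355.487056) px
  c2 = (481.165113, 231.675013) px
  c3 = (371.706643, 240.024833) px
Planar DLT: solve 8×8 A·h = b for H (H[2,2]=1):
  H  [+611.78803 +37.49662 +431.85008]
  H  [-3.25408 +617.94987 +298.59997]
  H  [+0.16177 -0.01702 +1.00000]
B = K⁻¹H; ‖b₁‖=0.711822, ‖b₂‖=0.711822; λ = 2/(‖b₁‖+‖b₂‖) = 1.404845, sign → tz>0 ⇒ λ=+1.404845
r₁ = λ·B[:,0] = (+0.97148,-0.06764,+0.22726); r₂ = λ·B[:,1] = (+0.07500,+0.99690,-0.02390)
r₃ = r₁×r₂ = (-0.22494,+0.04027,+0.97354); SVD([r₁ r₂ r₃]) → R = UVᵀ:
  R  [+0.97148 +0.07500 -0.22494]
  R  [-0.06764 +0.99690 +0.04027]
  R  [+0.22726 -0.02390 +0.97354]
t = (+0.17719, +0.09263, +1.40484) m
tr R = 2.941921; θ = arccos((tr R − 1)/2) = 0.241583 rad = 13.842°
axis k = ((R−Rᵀ)₃₂, (R−Rᵀ)₁₃, (R−Rᵀ)₂₁) / (2 sinθ) = (-0.134115, -0.945059, -0.298122)
rvec = θ·k = (-0.032400, -0.228311, -0.072021)

rvec=(-0.0324, -0.2283, -0.0720) tvec=(0.1772, 0.0926, 1.4048)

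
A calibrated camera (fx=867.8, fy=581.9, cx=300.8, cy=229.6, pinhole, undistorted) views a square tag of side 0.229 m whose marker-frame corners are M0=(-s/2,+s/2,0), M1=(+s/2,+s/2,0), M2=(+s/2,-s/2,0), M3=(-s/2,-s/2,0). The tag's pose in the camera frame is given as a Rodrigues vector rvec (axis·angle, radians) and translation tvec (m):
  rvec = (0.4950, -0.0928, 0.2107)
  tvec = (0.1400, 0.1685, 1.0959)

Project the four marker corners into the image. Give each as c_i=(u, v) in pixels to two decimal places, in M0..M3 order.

c0=(303.06, 356.20) c1=(469.22, 373.10) c2=(527.83, 279.35) c3=(346.40, 257.80)

Intrinsics K: fx=867.8, fy=581.9, cx=300.8, cy=229.6
Marker side s = 0.229 m; corners in marker frame (Z=0):
  M0 = (-0.1145, +0.1145, 0)
  M1 = (+0.1145, +0.1145, 0)
  M2 = (+0.1145, -0.1145, 0)
  M3 = (-0.1145, -0.1145, 0)
rvec = (0.4950, -0.0928, 0.2107), |rvec| = θ = 0.54592 rad = 31.279°
Rodrigues: sinθ=0.51921, 1−cosθ=0.14535; R = I + sinθ·[k]× + (1−cosθ)·[k]×²:
    [+0.97415 -0.22279 -0.03739]
    [+0.17799 +0.85885 -0.48031]
    [+0.13912 +0.46124 +0.87630]
t = (0.1400, 0.1685, 1.0959) m
M0: Pc = R·M0+t = (+0.00295, +0.24646, +1.13278); u = 867.8·(+0.00295)/1.13278 + 300.8 = 303.0601, v = 581.9·(+0.24646)/1.13278 + 229.6 = 356.2037
M1: Pc = R·M1+t = (+0.22603, +0.28722, +1.16464); u = 867.8·(+0.22603)/1.16464 + 300.8 = 469.2201, v = 581.9·(+0.28722)/1.16464 + 229.6 = 373.1050
M2: Pc = R·M2+t = (+0.27705, +0.09054, +1.05902); u = 867.8·(+0.27705)/1.05902 + 300.8 = 527.8252, v = 581.9·(+0.09054)/1.05902 + 229.6 = 279.3498
M3: Pc = R·M3+t = (+0.05397, +0.04978, +1.02716); u = 867.8·(+0.05397)/1.02716 + 300.8 = 346.3966, v = 581.9·(+0.04978)/1.02716 + 229.6 = 257.8025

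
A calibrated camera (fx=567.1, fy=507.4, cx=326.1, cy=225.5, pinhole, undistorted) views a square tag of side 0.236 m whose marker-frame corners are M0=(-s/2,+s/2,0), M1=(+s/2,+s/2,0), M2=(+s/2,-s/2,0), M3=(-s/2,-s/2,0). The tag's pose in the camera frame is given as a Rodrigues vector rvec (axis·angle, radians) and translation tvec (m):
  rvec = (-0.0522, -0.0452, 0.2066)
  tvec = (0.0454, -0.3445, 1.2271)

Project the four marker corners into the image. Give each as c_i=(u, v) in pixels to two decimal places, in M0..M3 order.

c0=(282.24, 119.71) c1=(389.39, 140.66) c2=(410.73, 47.07) c3=(304.91, 25.63)

Intrinsics K: fx=567.1, fy=507.4, cx=326.1, cy=225.5
Marker side s = 0.236 m; corners in marker frame (Z=0):
  M0 = (-0.1180, +0.1180, 0)
  M1 = (+0.1180, +0.1180, 0)
  M2 = (+0.1180, -0.1180, 0)
  M3 = (-0.1180, -0.1180, 0)
rvec = (-0.0522, -0.0452, 0.2066), |rvec| = θ = 0.21783 rad = 12.481°
Rodrigues: sinθ=0.21611, 1−cosθ=0.02363; R = I + sinθ·[k]× + (1−cosθ)·[k]×²:
    [+0.97772 -0.20379 -0.05021]
    [+0.20615 +0.97739 +0.04714]
    [+0.03947 -0.05644 +0.99763]
t = (0.0454, -0.3445, 1.2271) m
M0: Pc = R·M0+t = (-0.09402, -0.25349, +1.21578); u = 567.1·(-0.09402)/1.21578 + 326.1 = 282.2448, v = 507.4·(-0.25349)/1.21578 + 225.5 = 119.7059
M1: Pc = R·M1+t = (+0.13672, -0.20484, +1.22510); u = 567.1·(+0.13672)/1.22510 + 326.1 = 389.3897, v = 507.4·(-0.20484)/1.22510 + 225.5 = 140.6598
M2: Pc = R·M2+t = (+0.18482, -0.43551, +1.23842); u = 567.1·(+0.18482)/1.23842 + 326.1 = 410.7330, v = 507.4·(-0.43551)/1.23842 + 225.5 = 47.0659
M3: Pc = R·M3+t = (-0.04592, -0.48416, +1.22910); u = 567.1·(-0.04592)/1.22910 + 326.1 = 304.9111, v = 507.4·(-0.48416)/1.22910 + 225.5 = 25.6296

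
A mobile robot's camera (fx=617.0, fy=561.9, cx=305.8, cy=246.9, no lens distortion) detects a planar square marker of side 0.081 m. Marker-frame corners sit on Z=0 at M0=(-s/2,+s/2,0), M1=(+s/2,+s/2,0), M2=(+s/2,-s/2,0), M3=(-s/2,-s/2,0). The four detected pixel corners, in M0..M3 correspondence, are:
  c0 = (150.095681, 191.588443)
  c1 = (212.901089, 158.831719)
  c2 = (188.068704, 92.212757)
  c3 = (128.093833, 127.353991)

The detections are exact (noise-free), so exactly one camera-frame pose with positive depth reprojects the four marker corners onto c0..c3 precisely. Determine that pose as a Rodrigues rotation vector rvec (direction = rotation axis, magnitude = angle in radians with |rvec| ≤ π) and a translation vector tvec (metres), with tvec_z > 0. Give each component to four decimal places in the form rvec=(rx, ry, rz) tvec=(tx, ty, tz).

Intrinsics K: fx=617.0, fy=561.9, cx=305.8, cy=246.9
Marker side s = 0.081 m; corners in marker frame (Z=0):
  M0 = (-0.0405, +0.0405, 0)
  M1 = (+0.0405, +0.0405, 0)
  M2 = (+0.0405, -0.0405, 0)
  M3 = (-0.0405, -0.0405, 0)
Detected image corners:
  c0 = (150.095681, 191.588443) px
  c1 = (212.901089, 158.831719) px
  c2 = (188.068704, 92.212757) px
  c3 = (128.093833, 127.353991) px
Planar DLT: solve 8×8 A·h = b for H (H[2,2]=1):
  H  [+652.03088 +232.30610 +168.85900]
  H  [-507.97747 +760.07107 +142.48471]
  H  [-0.62216 -0.33190 +1.00000]
B = K⁻¹H; ‖b₁‖=1.627394, ‖b₂‖=1.627394; λ = 2/(‖b₁‖+‖b₂‖) = 0.614479, sign → tz>0 ⇒ λ=+0.614479
r₁ = λ·B[:,0] = (+0.83885,-0.38752,-0.38231); r₂ = λ·B[:,1] = (+0.33244,+0.92081,-0.20395)
r₃ = r₁×r₂ = (+0.43107,+0.04399,+0.90125); SVD([r₁ r₂ r₃]) → R = UVᵀ:
  R  [+0.83885 +0.33244 +0.43107]
  R  [-0.38752 +0.92081 +0.04399]
  R  [-0.38231 -0.20395 +0.90125]
t = (-0.13638, -0.11419, +0.61448) m
tr R = 2.660904; θ = arccos((tr R − 1)/2) = 0.590877 rad = 33.855°
axis k = ((R−Rᵀ)₃₂, (R−Rᵀ)₁₃, (R−Rᵀ)₂₁) / (2 sinθ) = (-0.222527, +0.730021, -0.646182)
rvec = θ·k = (-0.131486, +0.431353, -0.381814)

rvec=(-0.1315, 0.4314, -0.3818) tvec=(-0.1364, -0.1142, 0.6145)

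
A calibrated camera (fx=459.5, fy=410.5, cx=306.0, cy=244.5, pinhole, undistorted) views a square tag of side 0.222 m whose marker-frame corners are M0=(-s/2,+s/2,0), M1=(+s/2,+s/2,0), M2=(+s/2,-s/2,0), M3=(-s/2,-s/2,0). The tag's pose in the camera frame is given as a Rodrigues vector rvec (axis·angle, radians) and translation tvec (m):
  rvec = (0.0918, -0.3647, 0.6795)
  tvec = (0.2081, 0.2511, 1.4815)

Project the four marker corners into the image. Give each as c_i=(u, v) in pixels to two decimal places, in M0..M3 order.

c0=(324.74, 321.87) c1=(371.98, 353.68) c2=(413.72, 306.73) c3=(369.04, 272.50)

Intrinsics K: fx=459.5, fy=410.5, cx=306.0, cy=244.5
Marker side s = 0.222 m; corners in marker frame (Z=0):
  M0 = (-0.1110, +0.1110, 0)
  M1 = (+0.1110, +0.1110, 0)
  M2 = (+0.1110, -0.1110, 0)
  M3 = (-0.1110, -0.1110, 0)
rvec = (0.0918, -0.3647, 0.6795), |rvec| = θ = 0.77663 rad = 44.498°
Rodrigues: sinθ=0.70088, 1−cosθ=0.28672; R = I + sinθ·[k]× + (1−cosθ)·[k]×²:
    [+0.71729 -0.62914 -0.29948]
    [+0.59731 +0.77651 -0.20065]
    [+0.35878 -0.03496 +0.93277]
t = (0.2081, 0.2511, 1.4815) m
M0: Pc = R·M0+t = (+0.05865, +0.27099, +1.43780); u = 459.5·(+0.05865)/1.43780 + 306.0 = 324.7428, v = 410.5·(+0.27099)/1.43780 + 244.5 = 321.8697
M1: Pc = R·M1+t = (+0.21788, +0.40359, +1.51744); u = 459.5·(+0.21788)/1.51744 + 306.0 = 371.9779, v = 410.5·(+0.40359)/1.51744 + 244.5 = 353.6804
M2: Pc = R·M2+t = (+0.35755, +0.23121, +1.52520); u = 459.5·(+0.35755)/1.52520 + 306.0 = 413.7204, v = 410.5·(+0.23121)/1.52520 + 244.5 = 306.7286
M3: Pc = R·M3+t = (+0.19832, +0.09861, +1.44556); u = 459.5·(+0.19832)/1.44556 + 306.0 = 369.0388, v = 410.5·(+0.09861)/1.44556 + 244.5 = 272.5017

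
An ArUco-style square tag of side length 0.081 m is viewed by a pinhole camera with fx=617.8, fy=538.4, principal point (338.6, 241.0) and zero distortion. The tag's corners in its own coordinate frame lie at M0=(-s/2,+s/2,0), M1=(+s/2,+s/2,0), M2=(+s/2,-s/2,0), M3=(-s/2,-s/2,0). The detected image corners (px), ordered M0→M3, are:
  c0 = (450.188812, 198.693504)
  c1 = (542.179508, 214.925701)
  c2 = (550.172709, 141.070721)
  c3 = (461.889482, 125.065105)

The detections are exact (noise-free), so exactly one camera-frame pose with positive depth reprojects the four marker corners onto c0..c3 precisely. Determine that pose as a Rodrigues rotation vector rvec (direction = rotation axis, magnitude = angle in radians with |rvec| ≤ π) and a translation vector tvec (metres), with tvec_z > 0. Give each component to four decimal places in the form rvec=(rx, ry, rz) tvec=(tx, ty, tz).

Intrinsics K: fx=617.8, fy=538.4, cx=338.6, cy=241.0
Marker side s = 0.081 m; corners in marker frame (Z=0):
  M0 = (-0.0405, +0.0405, 0)
  M1 = (+0.0405, +0.0405, 0)
  M2 = (+0.0405, -0.0405, 0)
  M3 = (-0.0405, -0.0405, 0)
Detected image corners:
  c0 = (450.188812, 198.693504) px
  c1 = (542.179508, 214.925701) px
  c2 = (550.172709, 141.070721) px
  c3 = (461.889482, 125.065105) px
Planar DLT: solve 8×8 A·h = b for H (H[2,2]=1):
  H  [+1148.09734 -372.05516 +501.33758]
  H  [+211.09727 +825.42576 +169.21541]
  H  [+0.07136 -0.50000 +1.00000]
B = K⁻¹H; ‖b₁‖=1.855930, ‖b₂‖=1.855930; λ = 2/(‖b₁‖+‖b₂‖) = 0.538813, sign → tz>0 ⇒ λ=+0.538813
r₁ = λ·B[:,0] = (+0.98024,+0.19405,+0.03845); r₂ = λ·B[:,1] = (-0.17683,+0.94665,-0.26941)
r₃ = r₁×r₂ = (-0.08868,+0.25728,+0.96226); SVD([r₁ r₂ r₃]) → R = UVᵀ:
  R  [+0.98024 -0.17683 -0.08868]
  R  [+0.19405 +0.94665 +0.25728]
  R  [+0.03845 -0.26941 +0.96226]
t = (+0.14193, -0.07184, +0.53881) m
tr R = 2.889149; θ = arccos((tr R − 1)/2) = 0.334501 rad = 19.165°
axis k = ((R−Rᵀ)₃₂, (R−Rᵀ)₁₃, (R−Rᵀ)₂₁) / (2 sinθ) = (-0.802155, -0.193614, +0.564855)
rvec = θ·k = (-0.268321, -0.064764, +0.188944)

rvec=(-0.2683, -0.0648, 0.1889) tvec=(0.1419, -0.0718, 0.5388)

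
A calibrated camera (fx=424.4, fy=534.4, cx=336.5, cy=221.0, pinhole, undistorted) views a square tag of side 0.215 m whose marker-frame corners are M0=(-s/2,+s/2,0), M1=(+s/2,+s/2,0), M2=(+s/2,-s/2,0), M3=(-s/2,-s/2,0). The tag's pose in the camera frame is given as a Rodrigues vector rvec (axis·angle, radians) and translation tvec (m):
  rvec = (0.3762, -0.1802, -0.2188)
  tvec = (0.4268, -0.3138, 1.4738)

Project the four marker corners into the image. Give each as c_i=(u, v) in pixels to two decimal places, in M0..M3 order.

c0=(433.41, 153.31) c1=(488.91, 136.24) c2=(486.36, 59.42) c3=(427.59, 75.92)

Intrinsics K: fx=424.4, fy=534.4, cx=336.5, cy=221.0
Marker side s = 0.215 m; corners in marker frame (Z=0):
  M0 = (-0.1075, +0.1075, 0)
  M1 = (+0.1075, +0.1075, 0)
  M2 = (+0.1075, -0.1075, 0)
  M3 = (-0.1075, -0.1075, 0)
rvec = (0.3762, -0.1802, -0.2188), |rvec| = θ = 0.47103 rad = 26.988°
Rodrigues: sinθ=0.45381, 1−cosθ=0.10890; R = I + sinθ·[k]× + (1−cosθ)·[k]×²:
    [+0.96056 +0.17752 -0.21401]
    [-0.24407 +0.90704 -0.34309]
    [+0.13321 +0.38179 +0.91460]
t = (0.4268, -0.3138, 1.4738) m
M0: Pc = R·M0+t = (+0.34262, -0.19006, +1.50052); u = 424.4·(+0.34262)/1.50052 + 336.5 = 433.4058, v = 534.4·(-0.19006)/1.50052 + 221.0 = 153.3131
M1: Pc = R·M1+t = (+0.54914, -0.24253, +1.52916); u = 424.4·(+0.54914)/1.52916 + 336.5 = 488.9082, v = 534.4·(-0.24253)/1.52916 + 221.0 = 136.2421
M2: Pc = R·M2+t = (+0.51098, -0.43754, +1.44708); u = 424.4·(+0.51098)/1.44708 + 336.5 = 486.3597, v = 534.4·(-0.43754)/1.44708 + 221.0 = 59.4166
M3: Pc = R·M3+t = (+0.30446, -0.38507, +1.41844); u = 424.4·(+0.30446)/1.41844 + 336.5 = 427.5938, v = 534.4·(-0.38507)/1.41844 + 221.0 = 75.9243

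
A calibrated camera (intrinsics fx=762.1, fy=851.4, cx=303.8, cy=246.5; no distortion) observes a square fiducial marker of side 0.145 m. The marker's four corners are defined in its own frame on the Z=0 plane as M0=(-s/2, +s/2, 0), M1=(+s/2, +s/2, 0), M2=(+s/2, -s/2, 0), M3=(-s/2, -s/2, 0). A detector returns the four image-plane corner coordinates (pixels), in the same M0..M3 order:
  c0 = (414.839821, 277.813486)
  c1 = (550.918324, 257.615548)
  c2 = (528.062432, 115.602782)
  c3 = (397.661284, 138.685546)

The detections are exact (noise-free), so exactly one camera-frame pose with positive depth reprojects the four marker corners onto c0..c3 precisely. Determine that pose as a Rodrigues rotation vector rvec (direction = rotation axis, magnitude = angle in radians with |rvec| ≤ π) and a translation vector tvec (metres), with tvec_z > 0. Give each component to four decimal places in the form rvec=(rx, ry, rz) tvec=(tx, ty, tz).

Intrinsics K: fx=762.1, fy=851.4, cx=303.8, cy=246.5
Marker side s = 0.145 m; corners in marker frame (Z=0):
  M0 = (-0.0725, +0.0725, 0)
  M1 = (+0.0725, +0.0725, 0)
  M2 = (+0.0725, -0.0725, 0)
  M3 = (-0.0725, -0.0725, 0)
Detected image corners:
  c0 = (414.839821, 277.813486) px
  c1 = (550.918324, 257.615548) px
  c2 = (528.062432, 115.602782) px
  c3 = (397.661284, 138.685546) px
Planar DLT: solve 8×8 A·h = b for H (H[2,2]=1):
  H  [+832.19460 +11.80044 +471.79543]
  H  [-185.47672 +916.71656 +196.21487]
  H  [-0.18255 -0.26644 +1.00000]
B = K⁻¹H; ‖b₁‖=1.190455, ‖b₂‖=1.190455; λ = 2/(‖b₁‖+‖b₂‖) = 0.840015, sign → tz>0 ⇒ λ=+0.840015
r₁ = λ·B[:,0] = (+0.97840,-0.13860,-0.15334); r₂ = λ·B[:,1] = (+0.10223,+0.96926,-0.22381)
r₃ = r₁×r₂ = (+0.17965,+0.20330,+0.96249); SVD([r₁ r₂ r₃]) → R = UVᵀ:
  R  [+0.97840 +0.10223 +0.17965]
  R  [-0.13860 +0.96926 +0.20330]
  R  [-0.15334 -0.22381 +0.96249]
t = (+0.18517, -0.04961, +0.84002) m
tr R = 2.910155; θ = arccos((tr R − 1)/2) = 0.300875 rad = 17.239°
axis k = ((R−Rᵀ)₃₂, (R−Rᵀ)₁₃, (R−Rᵀ)₂₁) / (2 sinθ) = (-0.720607, +0.561816, -0.406311)
rvec = θ·k = (-0.216813, +0.169037, -0.122249)

rvec=(-0.2168, 0.1690, -0.1222) tvec=(0.1852, -0.0496, 0.8400)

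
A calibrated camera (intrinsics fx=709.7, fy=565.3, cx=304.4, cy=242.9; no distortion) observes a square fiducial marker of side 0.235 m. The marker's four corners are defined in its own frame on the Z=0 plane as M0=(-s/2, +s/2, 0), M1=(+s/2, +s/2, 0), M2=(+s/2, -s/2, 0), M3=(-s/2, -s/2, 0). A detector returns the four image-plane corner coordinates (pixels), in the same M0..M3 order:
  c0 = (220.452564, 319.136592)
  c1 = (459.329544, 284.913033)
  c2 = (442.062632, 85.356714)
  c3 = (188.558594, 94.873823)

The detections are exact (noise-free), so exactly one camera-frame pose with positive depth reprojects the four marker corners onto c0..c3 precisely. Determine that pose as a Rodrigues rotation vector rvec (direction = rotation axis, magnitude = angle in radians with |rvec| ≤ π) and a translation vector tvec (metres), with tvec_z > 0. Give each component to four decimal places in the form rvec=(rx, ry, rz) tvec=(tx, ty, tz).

rvec=(0.1095, -0.3386, -0.1160) tvec=(0.0274, -0.0500, 0.6278)

Intrinsics K: fx=709.7, fy=565.3, cx=304.4, cy=242.9
Marker side s = 0.235 m; corners in marker frame (Z=0):
  M0 = (-0.1175, +0.1175, 0)
  M1 = (+0.1175, +0.1175, 0)
  M2 = (+0.1175, -0.1175, 0)
  M3 = (-0.1175, -0.1175, 0)
Detected image corners:
  c0 = (220.452564, 319.136592) px
  c1 = (459.329544, 284.913033) px
  c2 = (442.062632, 85.356714) px
  c3 = (188.558594, 94.873823) px
Planar DLT: solve 8×8 A·h = b for H (H[2,2]=1):
  H  [+1216.21784 +168.62584 +335.36758]
  H  [+7.03908 +938.00243 +197.91096]
  H  [+0.51689 +0.20122 +1.00000]
B = K⁻¹H; ‖b₁‖=1.592862, ‖b₂‖=1.592862; λ = 2/(‖b₁‖+‖b₂‖) = 0.627801, sign → tz>0 ⇒ λ=+0.627801
r₁ = λ·B[:,0] = (+0.93668,-0.13162,+0.32451); r₂ = λ·B[:,1] = (+0.09498,+0.98743,+0.12632)
r₃ = r₁×r₂ = (-0.33705,-0.08750,+0.93741); SVD([r₁ r₂ r₃]) → R = UVᵀ:
  R  [+0.93668 +0.09498 -0.33705]
  R  [-0.13162 +0.98743 -0.08750]
  R  [+0.32451 +0.12632 +0.93741]
t = (+0.02739, -0.04996, +0.62780) m
tr R = 2.861524; θ = arccos((tr R − 1)/2) = 0.374305 rad = 21.446°
axis k = ((R−Rᵀ)₃₂, (R−Rᵀ)₁₃, (R−Rᵀ)₂₁) / (2 sinθ) = (+0.292409, -0.904693, -0.309882)
rvec = θ·k = (+0.109450, -0.338632, -0.115991)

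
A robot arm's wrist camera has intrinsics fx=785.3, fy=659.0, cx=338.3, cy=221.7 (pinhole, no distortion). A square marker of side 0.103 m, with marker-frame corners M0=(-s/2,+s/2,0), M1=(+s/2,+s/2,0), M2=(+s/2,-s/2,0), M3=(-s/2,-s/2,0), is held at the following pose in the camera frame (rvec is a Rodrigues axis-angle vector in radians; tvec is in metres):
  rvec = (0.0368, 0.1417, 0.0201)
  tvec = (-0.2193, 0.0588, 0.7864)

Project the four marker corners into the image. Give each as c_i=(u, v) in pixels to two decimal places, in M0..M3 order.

c0=(70.64, 312.06) c1=(168.17, 315.70) c2=(169.12, 228.92) c3=(71.10, 226.84)

Intrinsics K: fx=785.3, fy=659.0, cx=338.3, cy=221.7
Marker side s = 0.103 m; corners in marker frame (Z=0):
  M0 = (-0.0515, +0.0515, 0)
  M1 = (+0.0515, +0.0515, 0)
  M2 = (+0.0515, -0.0515, 0)
  M3 = (-0.0515, -0.0515, 0)
rvec = (0.0368, 0.1417, 0.0201), |rvec| = θ = 0.14777 rad = 8.467°
Rodrigues: sinθ=0.14724, 1−cosθ=0.01090; R = I + sinθ·[k]× + (1−cosθ)·[k]×²:
    [+0.98978 -0.01742 +0.14155]
    [+0.02263 +0.99912 -0.03524]
    [-0.14082 +0.03809 +0.98930]
t = (-0.2193, 0.0588, 0.7864) m
M0: Pc = R·M0+t = (-0.27117, +0.10909, +0.79561); u = 785.3·(-0.27117)/0.79561 + 338.3 = 70.6443, v = 659.0·(+0.10909)/0.79561 + 221.7 = 312.0578
M1: Pc = R·M1+t = (-0.16922, +0.11142, +0.78111); u = 785.3·(-0.16922)/0.78111 + 338.3 = 168.1683, v = 659.0·(+0.11142)/0.78111 + 221.7 = 315.7021
M2: Pc = R·M2+t = (-0.16743, +0.00851, +0.77719); u = 785.3·(-0.16743)/0.77719 + 338.3 = 169.1230, v = 659.0·(+0.00851)/0.77719 + 221.7 = 228.9164
M3: Pc = R·M3+t = (-0.26938, +0.00618, +0.79169); u = 785.3·(-0.26938)/0.79169 + 338.3 = 71.0982, v = 659.0·(+0.00618)/0.79169 + 221.7 = 226.8440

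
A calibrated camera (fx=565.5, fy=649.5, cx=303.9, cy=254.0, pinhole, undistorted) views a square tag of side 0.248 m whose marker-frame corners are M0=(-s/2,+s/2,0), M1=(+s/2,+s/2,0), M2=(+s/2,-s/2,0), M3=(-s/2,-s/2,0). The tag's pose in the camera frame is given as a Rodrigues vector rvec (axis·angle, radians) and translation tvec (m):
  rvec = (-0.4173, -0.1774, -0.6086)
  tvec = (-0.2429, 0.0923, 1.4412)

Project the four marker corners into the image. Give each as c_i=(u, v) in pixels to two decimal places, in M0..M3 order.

c0=(191.95, 372.03) c1=(276.39, 308.32) c2=(223.57, 226.77) c3=(141.32, 282.97)

Intrinsics K: fx=565.5, fy=649.5, cx=303.9, cy=254.0
Marker side s = 0.248 m; corners in marker frame (Z=0):
  M0 = (-0.1240, +0.1240, 0)
  M1 = (+0.1240, +0.1240, 0)
  M2 = (+0.1240, -0.1240, 0)
  M3 = (-0.1240, -0.1240, 0)
rvec = (-0.4173, -0.1774, -0.6086), |rvec| = θ = 0.75895 rad = 43.485°
Rodrigues: sinθ=0.68816, 1−cosθ=0.27444; R = I + sinθ·[k]× + (1−cosθ)·[k]×²:
    [+0.80853 +0.58711 -0.03985]
    [-0.51656 +0.74055 +0.42982]
    [+0.28186 -0.32694 +0.90204]
t = (-0.2429, 0.0923, 1.4412) m
M0: Pc = R·M0+t = (-0.27036, +0.24818, +1.36571); u = 565.5·(-0.27036)/1.36571 + 303.9 = 191.9533, v = 649.5·(+0.24818)/1.36571 + 254.0 = 372.0298
M1: Pc = R·M1+t = (-0.06984, +0.12007, +1.43561); u = 565.5·(-0.06984)/1.43561 + 303.9 = 276.3889, v = 649.5·(+0.12007)/1.43561 + 254.0 = 308.3244
M2: Pc = R·M2+t = (-0.21544, -0.06358, +1.51669); u = 565.5·(-0.21544)/1.51669 + 303.9 = 223.5716, v = 649.5·(-0.06358)/1.51669 + 254.0 = 226.7718
M3: Pc = R·M3+t = (-0.41596, +0.06453, +1.44679); u = 565.5·(-0.41596)/1.44679 + 303.9 = 141.3161, v = 649.5·(+0.06453)/1.44679 + 254.0 = 282.9669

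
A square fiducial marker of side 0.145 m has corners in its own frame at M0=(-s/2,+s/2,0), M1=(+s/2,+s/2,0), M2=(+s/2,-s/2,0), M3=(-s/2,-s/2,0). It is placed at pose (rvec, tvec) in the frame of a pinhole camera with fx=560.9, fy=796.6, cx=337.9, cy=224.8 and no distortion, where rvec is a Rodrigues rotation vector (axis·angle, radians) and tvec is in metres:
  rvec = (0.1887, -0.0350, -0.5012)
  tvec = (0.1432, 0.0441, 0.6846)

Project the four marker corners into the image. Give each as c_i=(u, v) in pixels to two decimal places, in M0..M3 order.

Intrinsics K: fx=560.9, fy=796.6, cx=337.9, cy=224.8
Marker side s = 0.145 m; corners in marker frame (Z=0):
  M0 = (-0.0725, +0.0725, 0)
  M1 = (+0.0725, +0.0725, 0)
  M2 = (+0.0725, -0.0725, 0)
  M3 = (-0.0725, -0.0725, 0)
rvec = (0.1887, -0.0350, -0.5012), |rvec| = θ = 0.53669 rad = 30.750°
Rodrigues: sinθ=0.51129, 1−cosθ=0.14059; R = I + sinθ·[k]× + (1−cosθ)·[k]×²:
    [+0.87679 +0.47426 -0.07951]
    [-0.48071 +0.86000 -0.17121]
    [-0.01282 +0.18833 +0.98202]
t = (0.1432, 0.0441, 0.6846) m
M0: Pc = R·M0+t = (+0.11402, +0.14130, +0.69918); u = 560.9·(+0.11402)/0.69918 + 337.9 = 429.3667, v = 796.6·(+0.14130)/0.69918 + 224.8 = 385.7890
M1: Pc = R·M1+t = (+0.24115, +0.07160, +0.69732); u = 560.9·(+0.24115)/0.69732 + 337.9 = 531.8721, v = 796.6·(+0.07160)/0.69732 + 224.8 = 306.5923
M2: Pc = R·M2+t = (+0.17238, -0.05310, +0.67002); u = 560.9·(+0.17238)/0.67002 + 337.9 = 482.2095, v = 796.6·(-0.05310)/0.67002 + 224.8 = 161.6661
M3: Pc = R·M3+t = (+0.04525, +0.01660, +0.67188); u = 560.9·(+0.04525)/0.67188 + 337.9 = 375.6752, v = 796.6·(+0.01660)/0.67188 + 224.8 = 244.4827

c0=(429.37, 385.79) c1=(531.87, 306.59) c2=(482.21, 161.67) c3=(375.68, 244.48)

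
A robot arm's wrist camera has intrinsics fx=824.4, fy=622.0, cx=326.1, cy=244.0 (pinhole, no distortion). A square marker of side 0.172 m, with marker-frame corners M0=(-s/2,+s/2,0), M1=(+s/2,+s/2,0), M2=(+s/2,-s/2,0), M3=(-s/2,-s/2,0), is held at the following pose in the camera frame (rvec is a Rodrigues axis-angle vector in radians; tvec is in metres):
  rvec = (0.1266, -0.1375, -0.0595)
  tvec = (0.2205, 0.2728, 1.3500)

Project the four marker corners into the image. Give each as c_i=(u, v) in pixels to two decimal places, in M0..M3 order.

c0=(411.49, 411.65) c1=(512.22, 403.57) c2=(510.00, 327.75) c3=(407.54, 334.66)

Intrinsics K: fx=824.4, fy=622.0, cx=326.1, cy=244.0
Marker side s = 0.172 m; corners in marker frame (Z=0):
  M0 = (-0.0860, +0.0860, 0)
  M1 = (+0.0860, +0.0860, 0)
  M2 = (+0.0860, -0.0860, 0)
  M3 = (-0.0860, -0.0860, 0)
rvec = (0.1266, -0.1375, -0.0595), |rvec| = θ = 0.19615 rad = 11.238°
Rodrigues: sinθ=0.19489, 1−cosθ=0.01918; R = I + sinθ·[k]× + (1−cosθ)·[k]×²:
    [+0.98881 +0.05044 -0.14037]
    [-0.06780 +0.99025 -0.12171]
    [+0.13287 +0.12987 +0.98259]
t = (0.2205, 0.2728, 1.3500) m
M0: Pc = R·M0+t = (+0.13980, +0.36379, +1.34974); u = 824.4·(+0.13980)/1.34974 + 326.1 = 411.4877, v = 622.0·(+0.36379)/1.34974 + 244.0 = 411.6457
M1: Pc = R·M1+t = (+0.30988, +0.35213, +1.37260); u = 824.4·(+0.30988)/1.37260 + 326.1 = 512.2159, v = 622.0·(+0.35213)/1.37260 + 244.0 = 403.5703
M2: Pc = R·M2+t = (+0.30120, +0.18181, +1.35026); u = 824.4·(+0.30120)/1.35026 + 326.1 = 509.9975, v = 622.0·(+0.18181)/1.35026 + 244.0 = 327.7505
M3: Pc = R·M3+t = (+0.13112, +0.19347, +1.32740); u = 824.4·(+0.13112)/1.32740 + 326.1 = 407.5360, v = 622.0·(+0.19347)/1.32740 + 244.0 = 334.6564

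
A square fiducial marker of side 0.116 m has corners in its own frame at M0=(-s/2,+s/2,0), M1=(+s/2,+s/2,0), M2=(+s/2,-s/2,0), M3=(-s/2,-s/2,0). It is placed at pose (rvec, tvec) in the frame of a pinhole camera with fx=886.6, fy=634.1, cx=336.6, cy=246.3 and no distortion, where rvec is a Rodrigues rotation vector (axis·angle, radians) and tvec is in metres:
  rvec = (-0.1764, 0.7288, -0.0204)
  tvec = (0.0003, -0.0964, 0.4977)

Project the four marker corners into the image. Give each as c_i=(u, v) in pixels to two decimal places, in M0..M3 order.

c0=(259.99, 204.56) c1=(417.66, 184.39) c2=(423.68, 32.51) c3=(270.78, 73.29)

Intrinsics K: fx=886.6, fy=634.1, cx=336.6, cy=246.3
Marker side s = 0.116 m; corners in marker frame (Z=0):
  M0 = (-0.0580, +0.0580, 0)
  M1 = (+0.0580, +0.0580, 0)
  M2 = (+0.0580, -0.0580, 0)
  M3 = (-0.0580, -0.0580, 0)
rvec = (-0.1764, 0.7288, -0.0204), |rvec| = θ = 0.75012 rad = 42.979°
Rodrigues: sinθ=0.68173, 1−cosθ=0.26839; R = I + sinθ·[k]× + (1−cosθ)·[k]×²:
    [+0.74645 -0.04278 +0.66407]
    [-0.07986 +0.98496 +0.15322]
    [-0.66063 -0.16741 +0.73180]
t = (0.0003, -0.0964, 0.4977) m
M0: Pc = R·M0+t = (-0.04548, -0.03464, +0.52631); u = 886.6·(-0.04548)/0.52631 + 336.6 = 259.9937, v = 634.1·(-0.03464)/0.52631 + 246.3 = 204.5649
M1: Pc = R·M1+t = (+0.04111, -0.04390, +0.44967); u = 886.6·(+0.04111)/0.44967 + 336.6 = 417.6599, v = 634.1·(-0.04390)/0.44967 + 246.3 = 184.3890
M2: Pc = R·M2+t = (+0.04608, -0.15816, +0.46909); u = 886.6·(+0.04608)/0.46909 + 336.6 = 423.6839, v = 634.1·(-0.15816)/0.46909 + 246.3 = 32.5065
M3: Pc = R·M3+t = (-0.04051, -0.14890, +0.54573); u = 886.6·(-0.04051)/0.54573 + 336.6 = 270.7822, v = 634.1·(-0.14890)/0.54573 + 246.3 = 73.2926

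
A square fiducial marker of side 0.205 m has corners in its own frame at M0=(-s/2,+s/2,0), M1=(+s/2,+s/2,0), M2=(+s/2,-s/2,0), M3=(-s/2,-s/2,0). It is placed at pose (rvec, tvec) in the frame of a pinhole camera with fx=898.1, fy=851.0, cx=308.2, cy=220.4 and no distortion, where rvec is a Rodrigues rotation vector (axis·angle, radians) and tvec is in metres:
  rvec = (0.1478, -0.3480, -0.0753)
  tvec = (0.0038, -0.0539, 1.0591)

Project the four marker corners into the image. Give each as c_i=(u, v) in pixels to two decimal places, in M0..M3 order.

c0=(232.83, 267.28) c1=(393.04, 248.84) c2=(387.37, 89.94) c3=(221.66, 98.18)

Intrinsics K: fx=898.1, fy=851.0, cx=308.2, cy=220.4
Marker side s = 0.205 m; corners in marker frame (Z=0):
  M0 = (-0.1025, +0.1025, 0)
  M1 = (+0.1025, +0.1025, 0)
  M2 = (+0.1025, -0.1025, 0)
  M3 = (-0.1025, -0.1025, 0)
rvec = (0.1478, -0.3480, -0.0753), |rvec| = θ = 0.38551 rad = 22.088°
Rodrigues: sinθ=0.37603, 1−cosθ=0.07339; R = I + sinθ·[k]× + (1−cosθ)·[k]×²:
    [+0.93739 +0.04805 -0.34494]
    [-0.09885 +0.98641 -0.13123]
    [+0.33395 +0.15711 +0.92941]
t = (0.0038, -0.0539, 1.0591) m
M0: Pc = R·M0+t = (-0.08736, +0.05734, +1.04097); u = 898.1·(-0.08736)/1.04097 + 308.2 = 232.8320, v = 851.0·(+0.05734)/1.04097 + 220.4 = 267.2751
M1: Pc = R·M1+t = (+0.10481, +0.03708, +1.10943); u = 898.1·(+0.10481)/1.10943 + 308.2 = 393.0433, v = 851.0·(+0.03708)/1.10943 + 220.4 = 248.8389
M2: Pc = R·M2+t = (+0.09496, -0.16514, +1.07723); u = 898.1·(+0.09496)/1.07723 + 308.2 = 387.3679, v = 851.0·(-0.16514)/1.07723 + 220.4 = 89.9413
M3: Pc = R·M3+t = (-0.09721, -0.14488, +1.00877); u = 898.1·(-0.09721)/1.00877 + 308.2 = 221.6563, v = 851.0·(-0.14488)/1.00877 + 220.4 = 98.1827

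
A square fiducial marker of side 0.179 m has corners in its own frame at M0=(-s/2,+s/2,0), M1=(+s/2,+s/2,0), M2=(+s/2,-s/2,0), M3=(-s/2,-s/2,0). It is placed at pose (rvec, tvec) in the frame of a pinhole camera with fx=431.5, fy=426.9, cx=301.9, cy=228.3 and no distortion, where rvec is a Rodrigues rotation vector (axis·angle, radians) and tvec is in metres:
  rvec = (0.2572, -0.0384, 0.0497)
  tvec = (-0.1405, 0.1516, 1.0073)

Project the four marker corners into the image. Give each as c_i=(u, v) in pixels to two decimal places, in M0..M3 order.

Intrinsics K: fx=431.5, fy=426.9, cx=301.9, cy=228.3
Marker side s = 0.179 m; corners in marker frame (Z=0):
  M0 = (-0.0895, +0.0895, 0)
  M1 = (+0.0895, +0.0895, 0)
  M2 = (+0.0895, -0.0895, 0)
  M3 = (-0.0895, -0.0895, 0)
rvec = (0.2572, -0.0384, 0.0497), |rvec| = θ = 0.26476 rad = 15.169°
Rodrigues: sinθ=0.26168, 1−cosθ=0.03484; R = I + sinθ·[k]× + (1−cosθ)·[k]×²:
    [+0.99804 -0.05403 -0.03160]
    [+0.04421 +0.96589 -0.25515]
    [+0.04431 +0.25326 +0.96638]
t = (-0.1405, 0.1516, 1.0073) m
M0: Pc = R·M0+t = (-0.23466, +0.23409, +1.02600); u = 431.5·(-0.23466)/1.02600 + 301.9 = 203.2101, v = 426.9·(+0.23409)/1.02600 + 228.3 = 325.7005
M1: Pc = R·M1+t = (-0.05601, +0.24200, +1.03393); u = 431.5·(-0.05601)/1.03393 + 301.9 = 278.5243, v = 426.9·(+0.24200)/1.03393 + 228.3 = 328.2210
M2: Pc = R·M2+t = (-0.04634, +0.06911, +0.98860); u = 431.5·(-0.04634)/0.98860 + 301.9 = 281.6738, v = 426.9·(+0.06911)/0.98860 + 228.3 = 258.1433
M3: Pc = R·M3+t = (-0.22499, +0.06120, +0.98067); u = 431.5·(-0.22499)/0.98067 + 301.9 = 202.9036, v = 426.9·(+0.06120)/0.98067 + 228.3 = 254.9396

c0=(203.21, 325.70) c1=(278.52, 328.22) c2=(281.67, 258.14) c3=(202.90, 254.94)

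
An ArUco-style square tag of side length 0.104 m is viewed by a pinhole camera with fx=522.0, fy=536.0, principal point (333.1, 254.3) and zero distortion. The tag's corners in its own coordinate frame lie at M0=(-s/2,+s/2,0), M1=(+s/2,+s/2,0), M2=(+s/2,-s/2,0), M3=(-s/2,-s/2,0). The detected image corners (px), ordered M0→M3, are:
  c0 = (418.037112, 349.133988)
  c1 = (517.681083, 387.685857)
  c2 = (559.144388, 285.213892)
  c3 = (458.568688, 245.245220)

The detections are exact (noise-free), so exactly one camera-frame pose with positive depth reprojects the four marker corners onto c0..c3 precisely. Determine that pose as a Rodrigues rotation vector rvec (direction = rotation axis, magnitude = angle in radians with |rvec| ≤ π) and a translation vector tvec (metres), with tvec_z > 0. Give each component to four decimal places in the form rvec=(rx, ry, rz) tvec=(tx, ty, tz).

Intrinsics K: fx=522.0, fy=536.0, cx=333.1, cy=254.3
Marker side s = 0.104 m; corners in marker frame (Z=0):
  M0 = (-0.0520, +0.0520, 0)
  M1 = (+0.0520, +0.0520, 0)
  M2 = (+0.0520, -0.0520, 0)
  M3 = (-0.0520, -0.0520, 0)
Detected image corners:
  c0 = (418.037112, 349.133988) px
  c1 = (517.681083, 387.685857) px
  c2 = (559.144388, 285.213892) px
  c3 = (458.568688, 245.245220) px
Planar DLT: solve 8×8 A·h = b for H (H[2,2]=1):
  H  [+1003.96426 -333.56851 +488.44607]
  H  [+404.31576 +1031.44007 +317.23948]
  H  [+0.08477 +0.12421 +1.00000]
B = K⁻¹H; ‖b₁‖=2.002765, ‖b₂‖=2.002765; λ = 2/(‖b₁‖+‖b₂‖) = 0.499310, sign → tz>0 ⇒ λ=+0.499310
r₁ = λ·B[:,0] = (+0.93331,+0.35656,+0.04233); r₂ = λ·B[:,1] = (-0.35864,+0.93141,+0.06202)
r₃ = r₁×r₂ = (-0.01731,-0.07306,+0.99718); SVD([r₁ r₂ r₃]) → R = UVᵀ:
  R  [+0.93331 -0.35864 -0.01731]
  R  [+0.35656 +0.93141 -0.07306]
  R  [+0.04233 +0.06202 +0.99718]
t = (+0.14859, +0.05863, +0.49931) m
tr R = 2.861903; θ = arccos((tr R − 1)/2) = 0.373786 rad = 21.416°
axis k = ((R−Rᵀ)₃₂, (R−Rᵀ)₁₃, (R−Rᵀ)₂₁) / (2 sinθ) = (+0.184969, -0.081664, +0.979345)
rvec = θ·k = (+0.069139, -0.030525, +0.366066)

rvec=(0.0691, -0.0305, 0.3661) tvec=(0.1486, 0.0586, 0.4993)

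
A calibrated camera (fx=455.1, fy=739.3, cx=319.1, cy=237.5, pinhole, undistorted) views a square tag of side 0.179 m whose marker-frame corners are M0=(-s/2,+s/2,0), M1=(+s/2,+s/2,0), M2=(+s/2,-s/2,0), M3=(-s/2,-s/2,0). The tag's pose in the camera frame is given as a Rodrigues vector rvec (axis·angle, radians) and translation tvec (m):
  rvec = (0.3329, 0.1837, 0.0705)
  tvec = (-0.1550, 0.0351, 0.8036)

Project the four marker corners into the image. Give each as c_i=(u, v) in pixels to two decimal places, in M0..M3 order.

Intrinsics K: fx=455.1, fy=739.3, cx=319.1, cy=237.5
Marker side s = 0.179 m; corners in marker frame (Z=0):
  M0 = (-0.0895, +0.0895, 0)
  M1 = (+0.0895, +0.0895, 0)
  M2 = (+0.0895, -0.0895, 0)
  M3 = (-0.0895, -0.0895, 0)
rvec = (0.3329, 0.1837, 0.0705), |rvec| = θ = 0.38670 rad = 22.156°
Rodrigues: sinθ=0.37714, 1−cosθ=0.07384; R = I + sinθ·[k]× + (1−cosθ)·[k]×²:
    [+0.98088 -0.03856 +0.19074]
    [+0.09895 +0.94282 -0.31827]
    [-0.16757 +0.33106 +0.92861]
t = (-0.1550, 0.0351, 0.8036) m
M0: Pc = R·M0+t = (-0.24624, +0.11063, +0.84823); u = 455.1·(-0.24624)/0.84823 + 319.1 = 186.9847, v = 739.3·(+0.11063)/0.84823 + 237.5 = 333.9198
M1: Pc = R·M1+t = (-0.07066, +0.12834, +0.81823); u = 455.1·(-0.07066)/0.81823 + 319.1 = 279.7979, v = 739.3·(+0.12834)/0.81823 + 237.5 = 353.4584
M2: Pc = R·M2+t = (-0.06376, -0.04043, +0.75897); u = 455.1·(-0.06376)/0.75897 + 319.1 = 280.8678, v = 739.3·(-0.04043)/0.75897 + 237.5 = 198.1217
M3: Pc = R·M3+t = (-0.23934, -0.05814, +0.78897); u = 455.1·(-0.23934)/0.78897 + 319.1 = 181.0427, v = 739.3·(-0.05814)/0.78897 + 237.5 = 183.0211

c0=(186.98, 333.92) c1=(279.80, 353.46) c2=(280.87, 198.12) c3=(181.04, 183.02)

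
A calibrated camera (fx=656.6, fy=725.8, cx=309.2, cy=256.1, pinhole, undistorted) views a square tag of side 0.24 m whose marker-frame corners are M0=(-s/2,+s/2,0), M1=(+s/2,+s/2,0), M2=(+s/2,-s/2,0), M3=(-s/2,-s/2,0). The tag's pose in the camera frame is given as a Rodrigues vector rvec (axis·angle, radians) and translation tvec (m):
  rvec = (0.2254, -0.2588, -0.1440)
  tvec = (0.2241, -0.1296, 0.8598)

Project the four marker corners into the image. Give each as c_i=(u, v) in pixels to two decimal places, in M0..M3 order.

c0=(402.90, 261.59) c1=(561.51, 229.04) c2=(557.82, 31.75) c3=(387.62, 52.65)

Intrinsics K: fx=656.6, fy=725.8, cx=309.2, cy=256.1
Marker side s = 0.24 m; corners in marker frame (Z=0):
  M0 = (-0.1200, +0.1200, 0)
  M1 = (+0.1200, +0.1200, 0)
  M2 = (+0.1200, -0.1200, 0)
  M3 = (-0.1200, -0.1200, 0)
rvec = (0.2254, -0.2588, -0.1440), |rvec| = θ = 0.37218 rad = 21.324°
Rodrigues: sinθ=0.36365, 1−cosθ=0.06846; R = I + sinθ·[k]× + (1−cosθ)·[k]×²:
    [+0.95665 +0.11187 -0.26891]
    [-0.16953 +0.96464 -0.20181]
    [+0.23682 +0.23865 +0.94179]
t = (0.2241, -0.1296, 0.8598) m
M0: Pc = R·M0+t = (+0.12273, +0.00650, +0.86002); u = 656.6·(+0.12273)/0.86002 + 309.2 = 402.8980, v = 725.8·(+0.00650)/0.86002 + 256.1 = 261.5860
M1: Pc = R·M1+t = (+0.35232, -0.03419, +0.91686); u = 656.6·(+0.35232)/0.91686 + 309.2 = 561.5124, v = 725.8·(-0.03419)/0.91686 + 256.1 = 229.0372
M2: Pc = R·M2+t = (+0.32547, -0.26570, +0.85958); u = 656.6·(+0.32547)/0.85958 + 309.2 = 557.8166, v = 725.8·(-0.26570)/0.85958 + 256.1 = 31.7518
M3: Pc = R·M3+t = (+0.09588, -0.22501, +0.80274); u = 656.6·(+0.09588)/0.80274 + 309.2 = 387.6232, v = 725.8·(-0.22501)/0.80274 + 256.1 = 52.6543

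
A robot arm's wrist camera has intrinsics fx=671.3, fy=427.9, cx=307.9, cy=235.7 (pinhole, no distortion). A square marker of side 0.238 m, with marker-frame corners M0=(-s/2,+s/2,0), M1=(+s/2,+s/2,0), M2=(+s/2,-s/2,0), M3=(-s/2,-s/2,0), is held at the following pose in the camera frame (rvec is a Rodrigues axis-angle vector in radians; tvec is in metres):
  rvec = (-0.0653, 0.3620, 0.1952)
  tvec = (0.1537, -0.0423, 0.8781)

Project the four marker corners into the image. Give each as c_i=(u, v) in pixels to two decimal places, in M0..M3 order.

Intrinsics K: fx=671.3, fy=427.9, cx=307.9, cy=235.7
Marker side s = 0.238 m; corners in marker frame (Z=0):
  M0 = (-0.1190, +0.1190, 0)
  M1 = (+0.1190, +0.1190, 0)
  M2 = (+0.1190, -0.1190, 0)
  M3 = (-0.1190, -0.1190, 0)
rvec = (-0.0653, 0.3620, 0.1952), |rvec| = θ = 0.41643 rad = 23.859°
Rodrigues: sinθ=0.40450, 1−cosθ=0.08546; R = I + sinθ·[k]× + (1−cosθ)·[k]×²:
    [+0.91664 -0.20126 +0.34535]
    [+0.17796 +0.97912 +0.09825]
    [-0.35791 -0.02861 +0.93332]
t = (0.1537, -0.0423, 0.8781) m
M0: Pc = R·M0+t = (+0.02067, +0.05304, +0.91729); u = 671.3·(+0.02067)/0.91729 + 307.9 = 323.0271, v = 427.9·(+0.05304)/0.91729 + 235.7 = 260.4416
M1: Pc = R·M1+t = (+0.23883, +0.09539, +0.83210); u = 671.3·(+0.23883)/0.83210 + 307.9 = 500.5766, v = 427.9·(+0.09539)/0.83210 + 235.7 = 284.7544
M2: Pc = R·M2+t = (+0.28673, -0.13764, +0.83891); u = 671.3·(+0.28673)/0.83891 + 307.9 = 537.3419, v = 427.9·(-0.13764)/0.83891 + 235.7 = 165.4955
M3: Pc = R·M3+t = (+0.06857, -0.17999, +0.92410); u = 671.3·(+0.06857)/0.92410 + 307.9 = 357.7114, v = 427.9·(-0.17999)/0.92410 + 235.7 = 152.3550

c0=(323.03, 260.44) c1=(500.58, 284.75) c2=(537.34, 165.50) c3=(357.71, 152.36)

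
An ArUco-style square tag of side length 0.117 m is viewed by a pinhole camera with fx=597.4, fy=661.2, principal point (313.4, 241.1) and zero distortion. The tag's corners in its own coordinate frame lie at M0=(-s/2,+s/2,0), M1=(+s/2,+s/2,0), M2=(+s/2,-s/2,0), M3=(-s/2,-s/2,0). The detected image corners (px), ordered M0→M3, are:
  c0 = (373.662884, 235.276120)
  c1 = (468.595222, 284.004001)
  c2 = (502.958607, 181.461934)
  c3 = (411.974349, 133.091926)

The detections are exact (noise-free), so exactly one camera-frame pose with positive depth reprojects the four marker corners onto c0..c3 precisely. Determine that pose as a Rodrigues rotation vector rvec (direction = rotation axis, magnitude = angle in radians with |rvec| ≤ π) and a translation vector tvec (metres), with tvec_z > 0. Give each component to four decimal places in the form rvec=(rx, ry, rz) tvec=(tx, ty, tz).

rvec=(-0.1930, -0.1247, 0.4197) tvec=(0.1417, -0.0338, 0.6687)

Intrinsics K: fx=597.4, fy=661.2, cx=313.4, cy=241.1
Marker side s = 0.117 m; corners in marker frame (Z=0):
  M0 = (-0.0585, +0.0585, 0)
  M1 = (+0.0585, +0.0585, 0)
  M2 = (+0.0585, -0.0585, 0)
  M3 = (-0.0585, -0.0585, 0)
Detected image corners:
  c0 = (373.662884, 235.276120) px
  c1 = (468.595222, 284.004001) px
  c2 = (502.958607, 181.461934) px
  c3 = (411.974349, 133.091926) px
Planar DLT: solve 8×8 A·h = b for H (H[2,2]=1):
  H  [+846.93297 -449.31283 +439.96009]
  H  [+439.94156 +809.01888 +207.68255]
  H  [+0.12003 -0.31608 +1.00000]
B = K⁻¹H; ‖b₁‖=1.495354, ‖b₂‖=1.495354; λ = 2/(‖b₁‖+‖b₂‖) = 0.668738, sign → tz>0 ⇒ λ=+0.668738
r₁ = λ·B[:,0] = (+0.90596,+0.41569,+0.08027); r₂ = λ·B[:,1] = (-0.39208,+0.89532,-0.21138)
r₃ = r₁×r₂ = (-0.15973,+0.16003,+0.97410); SVD([r₁ r₂ r₃]) → R = UVᵀ:
  R  [+0.90596 -0.39208 -0.15973]
  R  [+0.41569 +0.89532 +0.16003]
  R  [+0.08027 -0.21138 +0.97410]
t = (+0.14167, -0.03380, +0.66874) m
tr R = 2.775380; θ = arccos((tr R − 1)/2) = 0.478493 rad = 27.416°
axis k = ((R−Rᵀ)₃₂, (R−Rᵀ)₁₃, (R−Rᵀ)₂₁) / (2 sinθ) = (-0.403313, -0.260623, +0.877162)
rvec = θ·k = (-0.192983, -0.124706, +0.419716)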